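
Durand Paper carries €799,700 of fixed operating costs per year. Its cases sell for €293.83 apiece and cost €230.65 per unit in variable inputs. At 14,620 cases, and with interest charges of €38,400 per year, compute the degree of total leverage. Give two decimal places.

Contribution at this volume is 14,620 × €63.18 = €923,691.60.
Operating income = contribution − fixed costs = €923,691.60 − €799,700 = €123,991.60. Interest = €38,400.00, so EBIT − I = €85,591.60.
DCL = contribution ÷ (EBIT − I) = €923,691.60 ÷ €85,591.60 = 10.7918.

10.79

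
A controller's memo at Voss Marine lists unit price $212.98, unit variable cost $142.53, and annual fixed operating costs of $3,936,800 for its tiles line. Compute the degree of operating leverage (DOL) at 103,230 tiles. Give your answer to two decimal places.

2.18

Total contribution margin = 103,230 × $70.45 = $7,272,553.50.
Subtracting fixed costs: EBIT = $7,272,553.50 − $3,936,800 = $3,335,753.50.
DOL = contribution ÷ EBIT = $7,272,553.50 ÷ $3,335,753.50 = 2.1802.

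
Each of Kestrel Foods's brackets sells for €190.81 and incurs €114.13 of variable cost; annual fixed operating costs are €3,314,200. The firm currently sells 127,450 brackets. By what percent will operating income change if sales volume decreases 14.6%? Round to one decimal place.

-22.1%

Contribution at this volume is 127,450 × €76.68 = €9,772,866.00.
Subtracting fixed costs: EBIT = €9,772,866.00 − €3,314,200 = €6,458,666.00.
So DOL = total CM / EBIT = €9,772,866.00 / €6,458,666.00 = 1.5131.
So EBIT moves 1.5131 × (-14.6%) = -22.1%.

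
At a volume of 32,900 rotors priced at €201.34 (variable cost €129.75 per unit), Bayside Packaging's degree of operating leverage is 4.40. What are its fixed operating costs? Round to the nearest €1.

€1,820,013

Contribution at this volume is 32,900 × €71.59 = €2,355,311.00.
Since DOL = CM ÷ EBIT, EBIT = €2,355,311.00 ÷ 4.40 = €535,297.95.
Fixed costs = CM − EBIT = €2,355,311.00 − €535,297.95 = €1,820,013.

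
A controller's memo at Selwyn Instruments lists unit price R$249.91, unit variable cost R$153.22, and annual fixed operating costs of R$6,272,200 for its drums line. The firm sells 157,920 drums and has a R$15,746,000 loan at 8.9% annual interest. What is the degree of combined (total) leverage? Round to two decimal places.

Total contribution margin = 157,920 × R$96.69 = R$15,269,284.80.
Operating income = contribution − fixed costs = R$15,269,284.80 − R$6,272,200 = R$8,997,084.80. Interest = R$1,401,394.00, so EBIT − I = R$7,595,690.80.
Degree of total leverage = total CM / (EBIT − interest) = R$15,269,284.80 / R$7,595,690.80 = 2.0103.

2.01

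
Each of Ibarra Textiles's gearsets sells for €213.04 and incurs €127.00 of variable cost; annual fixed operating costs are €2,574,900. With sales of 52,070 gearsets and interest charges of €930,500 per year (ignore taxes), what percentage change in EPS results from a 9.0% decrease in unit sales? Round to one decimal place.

-41.4%

Contribution at this volume is 52,070 × €86.04 = €4,480,102.80.
Operating income = contribution − fixed costs = €4,480,102.80 − €2,574,900 = €1,905,202.80.
Interest = €930,500.00, so EBIT − I = €974,702.80.
DCL = total CM / (EBIT − I) = €4,480,102.80 / €974,702.80 = 4.5964.
EPS therefore changes by 4.5964 × (-9.0%) = -41.4%.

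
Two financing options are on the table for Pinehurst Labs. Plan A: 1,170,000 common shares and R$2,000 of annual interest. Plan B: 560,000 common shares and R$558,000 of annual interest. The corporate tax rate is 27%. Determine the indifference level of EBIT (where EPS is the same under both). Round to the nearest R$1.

At indifference, (EBIT − 2,000)(1 − t)/1,170,000 = (EBIT − 558,000)(1 − t)/560,000.
The (1 − t) factor cancels: (EBIT − 2,000) × 560,000 = (EBIT − 558,000) × 1,170,000.
EBIT × (1,170,000 − 560,000) = 558,000 × 1,170,000 − 2,000 × 560,000 = 651,740,000,000, so EBIT = 651,740,000,000 ÷ 610,000 = 1,068,426.23.

R$1,068,426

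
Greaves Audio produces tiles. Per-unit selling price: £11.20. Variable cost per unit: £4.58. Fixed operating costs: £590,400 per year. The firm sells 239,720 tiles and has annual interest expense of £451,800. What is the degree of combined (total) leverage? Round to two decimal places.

2.91

Total contribution margin = 239,720 × £6.62 = £1,586,946.40.
EBIT = £1,586,946.40 − £590,400 = £996,546.40. Interest = £451,800.00, so EBIT − I = £544,746.40.
DCL = contribution ÷ (EBIT − I) = £1,586,946.40 ÷ £544,746.40 = 2.9132.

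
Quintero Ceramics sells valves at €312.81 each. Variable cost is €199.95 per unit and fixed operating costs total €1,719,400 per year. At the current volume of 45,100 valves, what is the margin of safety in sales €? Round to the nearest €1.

Unit CM = price − variable cost = €312.81 − €199.95 = €112.86. Break-even units = €1,719,400 ÷ €112.86 = 15,234.80; break-even revenue = 15,234.80 × €312.81 = €4,765,599.10.
Actual sales revenue = 45,100 × €312.81 = €14,107,731.00.
Margin of safety = €14,107,731.00 − €4,765,599.10 = €9,342,132.

€9,342,132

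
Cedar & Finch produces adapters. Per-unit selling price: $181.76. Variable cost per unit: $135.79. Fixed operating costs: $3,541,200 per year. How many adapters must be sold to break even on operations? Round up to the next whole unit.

77,033 adapters

Each unit contributes $181.76 − $135.79 = $45.97.
Break-even volume = fixed costs ÷ CM per unit = $3,541,200 ÷ $45.97 = 77,032.85, so 77,033 adapters.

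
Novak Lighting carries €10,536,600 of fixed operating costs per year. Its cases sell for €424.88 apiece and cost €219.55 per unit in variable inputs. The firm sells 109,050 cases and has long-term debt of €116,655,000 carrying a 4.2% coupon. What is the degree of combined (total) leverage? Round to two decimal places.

Contribution at this volume is 109,050 × €205.33 = €22,391,236.50.
Operating income = contribution − fixed costs = €22,391,236.50 − €10,536,600 = €11,854,636.50. Interest = €4,899,510.00, so EBIT − I = €6,955,126.50.
Degree of total leverage = total CM / (EBIT − interest) = €22,391,236.50 / €6,955,126.50 = 3.2194.

3.22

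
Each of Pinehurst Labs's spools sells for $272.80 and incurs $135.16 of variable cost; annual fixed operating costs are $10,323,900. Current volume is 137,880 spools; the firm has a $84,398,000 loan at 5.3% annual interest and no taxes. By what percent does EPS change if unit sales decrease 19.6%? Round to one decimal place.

Contribution at this volume is 137,880 × $137.64 = $18,977,803.20.
Operating income = contribution − fixed costs = $18,977,803.20 − $10,323,900 = $8,653,903.20.
Interest = $4,473,094.00, so EBIT − I = $4,180,809.20.
DCL = total CM / (EBIT − I) = $18,977,803.20 / $4,180,809.20 = 4.5393.
%ΔEPS = DCL × %ΔSales = 4.5393 × -19.6% = -89.0%.

-89.0%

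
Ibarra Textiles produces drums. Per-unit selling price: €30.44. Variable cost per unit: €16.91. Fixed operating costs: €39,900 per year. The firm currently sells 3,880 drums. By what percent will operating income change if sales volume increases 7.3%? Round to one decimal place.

Contribution at this volume is 3,880 × €13.53 = €52,496.40.
Operating income = contribution − fixed costs = €52,496.40 − €39,900 = €12,596.40.
DOL = contribution ÷ EBIT = €52,496.40 ÷ €12,596.40 = 4.1676.
So EBIT moves 4.1676 × (+7.3%) = +30.4%.

+30.4%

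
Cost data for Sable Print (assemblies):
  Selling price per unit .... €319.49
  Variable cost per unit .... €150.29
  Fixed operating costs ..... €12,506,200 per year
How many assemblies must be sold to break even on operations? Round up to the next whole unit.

73,914 assemblies

Contribution margin per unit = €319.49 − €150.29 = €169.20.
Break-even Q = €12,506,200 / €169.20 = 73,913.71 → 73,914 assemblies.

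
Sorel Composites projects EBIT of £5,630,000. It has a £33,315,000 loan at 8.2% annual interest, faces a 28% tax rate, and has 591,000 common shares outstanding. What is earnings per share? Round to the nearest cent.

Interest = £2,731,830.00, so EBT = £5,630,000 − £2,731,830.00 = £2,898,170.00.
Net income = £2,898,170.00 × (1 − 0.28) = £2,086,682.40.
Per share: £2,086,682.40 / 591,000 shares = £3.53.

£3.53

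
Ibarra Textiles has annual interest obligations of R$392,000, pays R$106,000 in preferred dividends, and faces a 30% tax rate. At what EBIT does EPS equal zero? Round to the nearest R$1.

Grossing the preferred dividend up to pre-tax terms: R$106,000 / (1 − 0.30) = R$151,428.57.
EPS = 0 when EBIT covers interest plus the pre-tax preferred burden: R$392,000 + R$151,428.57 = R$543,428.57.

R$543,429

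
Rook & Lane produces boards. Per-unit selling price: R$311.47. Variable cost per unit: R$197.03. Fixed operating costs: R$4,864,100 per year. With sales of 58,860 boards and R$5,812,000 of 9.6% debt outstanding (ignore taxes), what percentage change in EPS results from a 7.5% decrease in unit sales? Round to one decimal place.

Total contribution margin = 58,860 × R$114.44 = R$6,735,938.40.
Subtracting fixed costs: EBIT = R$6,735,938.40 − R$4,864,100 = R$1,871,838.40.
Interest = R$557,952.00, so EBIT − I = R$1,313,886.40.
DCL = total CM / (EBIT − I) = R$6,735,938.40 / R$1,313,886.40 = 5.1267.
EPS therefore changes by 5.1267 × (-7.5%) = -38.5%.

-38.5%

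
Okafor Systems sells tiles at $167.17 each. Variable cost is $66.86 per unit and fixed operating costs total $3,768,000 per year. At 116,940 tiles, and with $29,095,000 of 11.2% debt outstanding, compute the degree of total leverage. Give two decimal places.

Total contribution margin = 116,940 × $100.31 = $11,730,251.40.
EBIT = $11,730,251.40 − $3,768,000 = $7,962,251.40. Interest = $3,258,640.00.
DOL = $11,730,251.40 ÷ $7,962,251.40 = 1.4732; DFL = $7,962,251.40 ÷ $4,703,611.40 = 1.6928.
DCL = DOL × DFL = 1.4732 × 1.6928 = 2.4938.

2.49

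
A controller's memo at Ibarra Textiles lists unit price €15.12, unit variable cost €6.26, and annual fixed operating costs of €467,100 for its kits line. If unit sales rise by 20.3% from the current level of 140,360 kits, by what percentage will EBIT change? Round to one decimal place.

+32.5%

Contribution at this volume is 140,360 × €8.86 = €1,243,589.60.
Subtracting fixed costs: EBIT = €1,243,589.60 − €467,100 = €776,489.60.
Degree of operating leverage = €1,243,589.60 / €776,489.60 = 1.6016.
Operating income changes by 1.6016 × +20.3% = +32.5%.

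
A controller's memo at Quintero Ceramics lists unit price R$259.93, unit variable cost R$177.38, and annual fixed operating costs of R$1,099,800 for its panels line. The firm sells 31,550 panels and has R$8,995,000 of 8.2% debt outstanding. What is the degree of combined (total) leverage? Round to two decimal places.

3.40

Total contribution margin = 31,550 × R$82.55 = R$2,604,452.50.
Subtracting fixed costs: EBIT = R$2,604,452.50 − R$1,099,800 = R$1,504,652.50. Interest = R$737,590.00, so EBIT − I = R$767,062.50.
Degree of total leverage = total CM / (EBIT − interest) = R$2,604,452.50 / R$767,062.50 = 3.3954.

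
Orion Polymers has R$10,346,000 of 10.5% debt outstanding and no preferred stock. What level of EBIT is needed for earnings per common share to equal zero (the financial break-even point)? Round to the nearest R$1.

Annual interest = 10.5% × R$10,346,000 = R$1,086,330.00.
Without preferred stock the financial break-even is simply EBIT = interest = R$1,086,330.00.

R$1,086,330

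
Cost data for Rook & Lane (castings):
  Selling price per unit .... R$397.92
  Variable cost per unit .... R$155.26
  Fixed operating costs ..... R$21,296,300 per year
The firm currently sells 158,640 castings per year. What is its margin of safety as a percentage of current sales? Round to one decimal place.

44.7%

Each unit contributes R$397.92 − R$155.26 = R$242.66. Break-even units = R$21,296,300 ÷ R$242.66 = 87,761.89; break-even revenue = 87,761.89 × R$397.92 = R$34,922,210.90.
Actual sales revenue = 158,640 × R$397.92 = R$63,126,028.80.
Margin of safety = (R$63,126,028.80 − R$34,922,210.90) ÷ R$63,126,028.80 = 44.7%.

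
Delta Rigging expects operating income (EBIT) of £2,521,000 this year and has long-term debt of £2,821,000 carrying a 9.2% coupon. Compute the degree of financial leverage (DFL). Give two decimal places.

1.11

Interest = £259,532.00.
DFL = EBIT ÷ (EBIT − I) = £2,521,000 ÷ (£2,521,000 − £259,532.00) = £2,521,000 ÷ £2,261,468.00 = 1.1148.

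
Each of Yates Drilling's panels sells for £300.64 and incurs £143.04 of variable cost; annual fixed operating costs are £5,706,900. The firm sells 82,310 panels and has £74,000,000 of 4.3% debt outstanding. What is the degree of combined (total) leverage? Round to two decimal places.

Contribution at this volume is 82,310 × £157.60 = £12,972,056.00.
Operating income = contribution − fixed costs = £12,972,056.00 − £5,706,900 = £7,265,156.00. Interest = £3,182,000.00, so EBIT − I = £4,083,156.00.
Degree of total leverage = total CM / (EBIT − interest) = £12,972,056.00 / £4,083,156.00 = 3.1770.

3.18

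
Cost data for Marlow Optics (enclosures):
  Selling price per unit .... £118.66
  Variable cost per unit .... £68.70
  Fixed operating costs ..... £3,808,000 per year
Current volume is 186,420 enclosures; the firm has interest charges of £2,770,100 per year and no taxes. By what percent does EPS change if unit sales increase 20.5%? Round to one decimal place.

At 186,420 units, contribution = 186,420 × £49.96 = £9,313,543.20.
Operating income = contribution − fixed costs = £9,313,543.20 − £3,808,000 = £5,505,543.20.
After interest of £2,770,100.00, pre-tax earnings = £2,735,443.20.
DCL = total CM / (EBIT − I) = £9,313,543.20 / £2,735,443.20 = 3.4048.
%ΔEPS = DCL × %ΔSales = 3.4048 × +20.5% = +69.8%.

+69.8%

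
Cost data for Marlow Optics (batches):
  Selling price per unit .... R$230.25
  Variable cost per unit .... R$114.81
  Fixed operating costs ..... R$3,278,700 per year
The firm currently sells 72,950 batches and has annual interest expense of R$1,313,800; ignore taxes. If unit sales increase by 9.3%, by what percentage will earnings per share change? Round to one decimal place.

+20.5%

Total contribution margin = 72,950 × R$115.44 = R$8,421,348.00.
Operating income = contribution − fixed costs = R$8,421,348.00 − R$3,278,700 = R$5,142,648.00.
After interest of R$1,313,800.00, pre-tax earnings = R$3,828,848.00.
Degree of combined leverage = contribution ÷ (EBIT − I) = R$8,421,348.00 ÷ R$3,828,848.00 = 2.1994.
EPS therefore changes by 2.1994 × (+9.3%) = +20.5%.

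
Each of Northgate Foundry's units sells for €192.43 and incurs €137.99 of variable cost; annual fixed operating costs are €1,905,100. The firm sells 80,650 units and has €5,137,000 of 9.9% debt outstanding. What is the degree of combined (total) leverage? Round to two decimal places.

Total contribution margin = 80,650 × €54.44 = €4,390,586.00.
EBIT = €4,390,586.00 − €1,905,100 = €2,485,486.00. Interest = €508,563.00, so EBIT − I = €1,976,923.00.
Degree of total leverage = total CM / (EBIT − interest) = €4,390,586.00 / €1,976,923.00 = 2.2209.

2.22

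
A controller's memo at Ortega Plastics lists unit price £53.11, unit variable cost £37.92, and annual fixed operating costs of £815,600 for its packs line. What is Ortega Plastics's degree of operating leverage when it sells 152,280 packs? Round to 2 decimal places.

At 152,280 units, contribution = 152,280 × £15.19 = £2,313,133.20.
Subtracting fixed costs: EBIT = £2,313,133.20 − £815,600 = £1,497,533.20.
DOL = contribution ÷ EBIT = £2,313,133.20 ÷ £1,497,533.20 = 1.5446.

1.54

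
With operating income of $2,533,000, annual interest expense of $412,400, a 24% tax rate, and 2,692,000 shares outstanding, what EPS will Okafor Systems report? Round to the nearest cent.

Interest = $412,400.00, so EBT = $2,533,000 − $412,400.00 = $2,120,600.00.
After tax at 24%: net income = $2,120,600.00 × 0.76 = $1,611,656.00.
EPS = $1,611,656.00 ÷ 2,692,000 = $0.60.

$0.60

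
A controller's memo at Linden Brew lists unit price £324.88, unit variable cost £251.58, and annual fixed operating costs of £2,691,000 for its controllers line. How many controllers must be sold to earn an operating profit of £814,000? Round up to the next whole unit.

Each unit contributes £324.88 − £251.58 = £73.30.
Units = (FC + target) / CM = (£2,691,000 + £814,000) / £73.30 = 47,817.19, so 47,818 controllers.

47,818 controllers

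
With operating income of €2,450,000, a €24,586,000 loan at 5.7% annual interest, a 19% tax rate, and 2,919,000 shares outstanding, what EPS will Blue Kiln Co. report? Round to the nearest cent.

Interest = €1,401,402.00, so EBT = €2,450,000 − €1,401,402.00 = €1,048,598.00.
Net income = €1,048,598.00 × (1 − 0.19) = €849,364.38.
Per share: €849,364.38 / 2,919,000 shares = €0.29.

€0.29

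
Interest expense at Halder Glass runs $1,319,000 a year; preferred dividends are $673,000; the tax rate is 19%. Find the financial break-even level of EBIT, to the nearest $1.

Preferred dividends are paid after tax, so their pre-tax equivalent is $673,000 ÷ (1 − 0.19) = $830,864.20.
EPS = 0 when EBIT covers interest plus the pre-tax preferred burden: $1,319,000 + $830,864.20 = $2,149,864.20.

$2,149,864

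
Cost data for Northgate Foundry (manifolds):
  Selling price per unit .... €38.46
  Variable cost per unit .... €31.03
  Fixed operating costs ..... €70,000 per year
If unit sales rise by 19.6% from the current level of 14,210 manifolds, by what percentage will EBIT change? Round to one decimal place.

+58.2%

At 14,210 units, contribution = 14,210 × €7.43 = €105,580.30.
EBIT = €105,580.30 − €70,000 = €35,580.30.
Degree of operating leverage = €105,580.30 / €35,580.30 = 2.9674.
Operating income changes by 2.9674 × +19.6% = +58.2%.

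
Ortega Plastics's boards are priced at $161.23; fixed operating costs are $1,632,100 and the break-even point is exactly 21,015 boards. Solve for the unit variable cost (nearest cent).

Contribution per unit must be FC / Q = $1,632,100 / 21,015 = $77.6636.
Hence VC = price − CM = $161.23 − $77.6636 = $83.57.

$83.57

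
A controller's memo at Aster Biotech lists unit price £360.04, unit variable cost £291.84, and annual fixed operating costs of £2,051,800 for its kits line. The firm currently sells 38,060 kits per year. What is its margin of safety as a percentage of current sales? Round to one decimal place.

21.0%

Contribution margin per unit = £360.04 − £291.84 = £68.20. Break-even units = £2,051,800 ÷ £68.20 = 30,085.04; break-even revenue = 30,085.04 × £360.04 = £10,831,819.24.
Actual sales revenue = 38,060 × £360.04 = £13,703,122.40.
Margin of safety = (£13,703,122.40 − £10,831,819.24) ÷ £13,703,122.40 = 21.0%.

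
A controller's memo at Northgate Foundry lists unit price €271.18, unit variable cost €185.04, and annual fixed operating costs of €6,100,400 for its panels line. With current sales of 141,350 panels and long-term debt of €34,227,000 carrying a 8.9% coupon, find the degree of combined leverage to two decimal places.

4.02

At 141,350 units, contribution = 141,350 × €86.14 = €12,175,889.00.
EBIT = €12,175,889.00 − €6,100,400 = €6,075,489.00. Interest = €3,046,203.00, so EBIT − I = €3,029,286.00.
DCL = contribution ÷ (EBIT − I) = €12,175,889.00 ÷ €3,029,286.00 = 4.0194.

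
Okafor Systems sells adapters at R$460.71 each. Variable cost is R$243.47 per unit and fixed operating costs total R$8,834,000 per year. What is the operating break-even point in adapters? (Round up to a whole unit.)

40,665 adapters

Each unit contributes R$460.71 − R$243.47 = R$217.24.
Units to break even: R$8,834,000 ÷ R$217.24 = 40,664.70, rounded up to 40,665.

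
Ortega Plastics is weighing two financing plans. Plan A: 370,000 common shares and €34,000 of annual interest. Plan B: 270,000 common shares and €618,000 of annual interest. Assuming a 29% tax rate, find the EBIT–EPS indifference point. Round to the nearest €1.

€2,194,800

At indifference, (EBIT − 34,000)(1 − t)/370,000 = (EBIT − 618,000)(1 − t)/270,000.
The (1 − t) factor cancels: (EBIT − 34,000) × 270,000 = (EBIT − 618,000) × 370,000.
Solving, EBIT = (618,000·370,000 − 34,000·270,000) / (370,000 − 270,000) = 219,480,000,000 / 100,000 = 2,194,800.00.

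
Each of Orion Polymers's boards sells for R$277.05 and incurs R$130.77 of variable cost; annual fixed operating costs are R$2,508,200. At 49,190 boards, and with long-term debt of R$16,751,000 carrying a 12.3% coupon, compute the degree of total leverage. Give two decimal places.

2.74

Contribution at this volume is 49,190 × R$146.28 = R$7,195,513.20.
EBIT = R$7,195,513.20 − R$2,508,200 = R$4,687,313.20. Interest = R$2,060,373.00.
DOL = R$7,195,513.20 ÷ R$4,687,313.20 = 1.5351; DFL = R$4,687,313.20 ÷ R$2,626,940.20 = 1.7843.
Combined leverage = 1.5351 × 1.7843 = 2.7391.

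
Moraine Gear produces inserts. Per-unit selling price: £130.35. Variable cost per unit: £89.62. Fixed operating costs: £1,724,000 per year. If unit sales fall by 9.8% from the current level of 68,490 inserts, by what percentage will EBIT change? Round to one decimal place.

Total contribution margin = 68,490 × £40.73 = £2,789,597.70.
EBIT = £2,789,597.70 − £1,724,000 = £1,065,597.70.
So DOL = total CM / EBIT = £2,789,597.70 / £1,065,597.70 = 2.6179.
Operating income changes by 2.6179 × -9.8% = -25.7%.

-25.7%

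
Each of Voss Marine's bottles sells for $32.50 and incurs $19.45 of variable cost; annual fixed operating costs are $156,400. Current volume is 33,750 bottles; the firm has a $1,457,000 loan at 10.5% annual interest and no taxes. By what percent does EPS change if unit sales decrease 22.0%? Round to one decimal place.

At 33,750 units, contribution = 33,750 × $13.05 = $440,437.50.
EBIT = $440,437.50 − $156,400 = $284,037.50.
After interest of $152,985.00, pre-tax earnings = $131,052.50.
DCL = total CM / (EBIT − I) = $440,437.50 / $131,052.50 = 3.3608.
EPS therefore changes by 3.3608 × (-22.0%) = -73.9%.

-73.9%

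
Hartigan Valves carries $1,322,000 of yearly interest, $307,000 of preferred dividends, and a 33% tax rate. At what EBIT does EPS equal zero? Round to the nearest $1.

Preferred dividends are paid after tax, so their pre-tax equivalent is $307,000 ÷ (1 − 0.33) = $458,208.96.
Financial break-even EBIT = interest + D_p ÷ (1 − t) = $1,322,000 + $458,208.96 = $1,780,208.96.

$1,780,209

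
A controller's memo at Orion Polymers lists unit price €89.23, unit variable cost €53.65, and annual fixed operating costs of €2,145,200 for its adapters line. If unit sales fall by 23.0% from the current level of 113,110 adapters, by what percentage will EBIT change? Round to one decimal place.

-49.3%

Contribution at this volume is 113,110 × €35.58 = €4,024,453.80.
Operating income = contribution − fixed costs = €4,024,453.80 − €2,145,200 = €1,879,253.80.
Degree of operating leverage = €4,024,453.80 / €1,879,253.80 = 2.1415.
Operating income changes by 2.1415 × -23.0% = -49.3%.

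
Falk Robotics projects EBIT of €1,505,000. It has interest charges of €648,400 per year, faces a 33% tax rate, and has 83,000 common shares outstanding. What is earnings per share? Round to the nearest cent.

Pre-tax income = €1,505,000 − €648,400.00 = €856,600.00.
Net income = €856,600.00 × (1 − 0.33) = €573,922.00.
Per share: €573,922.00 / 83,000 shares = €6.91.

€6.91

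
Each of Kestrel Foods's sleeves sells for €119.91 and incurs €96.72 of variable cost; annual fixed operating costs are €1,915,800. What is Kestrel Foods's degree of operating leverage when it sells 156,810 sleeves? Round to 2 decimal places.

At 156,810 units, contribution = 156,810 × €23.19 = €3,636,423.90.
Subtracting fixed costs: EBIT = €3,636,423.90 − €1,915,800 = €1,720,623.90.
DOL = contribution ÷ EBIT = €3,636,423.90 ÷ €1,720,623.90 = 2.1134.

2.11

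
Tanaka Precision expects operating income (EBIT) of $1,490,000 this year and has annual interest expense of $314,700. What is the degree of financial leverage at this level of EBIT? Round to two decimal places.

1.27

Annual interest charges come to $314,700.00.
DFL = EBIT ÷ (EBIT − I) = $1,490,000 ÷ ($1,490,000 − $314,700.00) = $1,490,000 ÷ $1,175,300.00 = 1.2678.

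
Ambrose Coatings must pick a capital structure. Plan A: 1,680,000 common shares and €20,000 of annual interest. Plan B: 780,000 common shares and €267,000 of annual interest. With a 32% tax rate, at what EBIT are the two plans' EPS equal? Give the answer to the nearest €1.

€481,067

At indifference, (EBIT − 20,000)(1 − t)/1,680,000 = (EBIT − 267,000)(1 − t)/780,000.
The (1 − t) factor cancels: (EBIT − 20,000) × 780,000 = (EBIT − 267,000) × 1,680,000.
EBIT × (1,680,000 − 780,000) = 267,000 × 1,680,000 − 20,000 × 780,000 = 432,960,000,000, so EBIT = 432,960,000,000 ÷ 900,000 = 481,066.67.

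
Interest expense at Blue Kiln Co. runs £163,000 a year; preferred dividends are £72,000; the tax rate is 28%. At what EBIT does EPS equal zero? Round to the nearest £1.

Grossing the preferred dividend up to pre-tax terms: £72,000 / (1 − 0.28) = £100,000.00.
Financial break-even EBIT = interest + D_p ÷ (1 − t) = £163,000 + £100,000.00 = £263,000.00.

£263,000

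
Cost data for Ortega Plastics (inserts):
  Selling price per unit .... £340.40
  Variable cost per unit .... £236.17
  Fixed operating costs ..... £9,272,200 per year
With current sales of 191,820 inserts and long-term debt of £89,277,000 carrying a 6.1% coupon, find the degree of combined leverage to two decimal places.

3.79

At 191,820 units, contribution = 191,820 × £104.23 = £19,993,398.60.
Subtracting fixed costs: EBIT = £19,993,398.60 − £9,272,200 = £10,721,198.60. Interest = £5,445,897.00, so EBIT − I = £5,275,301.60.
Degree of total leverage = total CM / (EBIT − interest) = £19,993,398.60 / £5,275,301.60 = 3.7900.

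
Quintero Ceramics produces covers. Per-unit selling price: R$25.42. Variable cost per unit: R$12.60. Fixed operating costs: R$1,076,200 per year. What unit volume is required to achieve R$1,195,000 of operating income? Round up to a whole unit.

Each unit contributes R$25.42 − R$12.60 = R$12.82.
Required volume = (fixed costs + target profit) ÷ CM = (R$1,076,200 + R$1,195,000) ÷ R$12.82 = 177,160.69, so 177,161 covers.

177,161 covers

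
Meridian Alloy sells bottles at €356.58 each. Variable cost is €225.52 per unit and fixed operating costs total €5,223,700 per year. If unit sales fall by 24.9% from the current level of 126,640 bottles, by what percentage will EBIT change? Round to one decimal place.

-36.3%

Contribution at this volume is 126,640 × €131.06 = €16,597,438.40.
EBIT = €16,597,438.40 − €5,223,700 = €11,373,738.40.
DOL = contribution ÷ EBIT = €16,597,438.40 ÷ €11,373,738.40 = 1.4593.
Operating income changes by 1.4593 × -24.9% = -36.3%.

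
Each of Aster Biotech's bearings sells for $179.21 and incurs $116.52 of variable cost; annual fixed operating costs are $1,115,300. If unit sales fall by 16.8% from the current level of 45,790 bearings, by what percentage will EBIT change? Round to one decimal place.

Total contribution margin = 45,790 × $62.69 = $2,870,575.10.
Subtracting fixed costs: EBIT = $2,870,575.10 − $1,115,300 = $1,755,275.10.
So DOL = total CM / EBIT = $2,870,575.10 / $1,755,275.10 = 1.6354.
%ΔEBIT = DOL × %ΔSales = 1.6354 × -16.8% = -27.5%.

-27.5%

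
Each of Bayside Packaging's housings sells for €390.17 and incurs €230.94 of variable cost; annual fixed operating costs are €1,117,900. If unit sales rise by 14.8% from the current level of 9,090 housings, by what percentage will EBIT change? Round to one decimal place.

+65.0%

Contribution at this volume is 9,090 × €159.23 = €1,447,400.70.
Subtracting fixed costs: EBIT = €1,447,400.70 − €1,117,900 = €329,500.70.
Degree of operating leverage = €1,447,400.70 / €329,500.70 = 4.3927.
%ΔEBIT = DOL × %ΔSales = 4.3927 × +14.8% = +65.0%.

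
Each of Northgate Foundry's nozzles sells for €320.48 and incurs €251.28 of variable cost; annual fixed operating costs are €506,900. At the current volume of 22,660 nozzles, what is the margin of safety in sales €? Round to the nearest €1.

Contribution margin per unit = €320.48 − €251.28 = €69.20. Break-even units = €506,900 ÷ €69.20 = 7,325.14; break-even revenue = 7,325.14 × €320.48 = €2,347,562.31.
Actual sales revenue = 22,660 × €320.48 = €7,262,076.80.
Margin of safety = €7,262,076.80 − €2,347,562.31 = €4,914,514.

€4,914,514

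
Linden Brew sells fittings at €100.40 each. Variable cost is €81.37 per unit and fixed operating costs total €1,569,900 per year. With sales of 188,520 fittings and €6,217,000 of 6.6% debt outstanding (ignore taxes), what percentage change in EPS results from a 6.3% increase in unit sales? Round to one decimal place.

+14.1%

At 188,520 units, contribution = 188,520 × €19.03 = €3,587,535.60.
Subtracting fixed costs: EBIT = €3,587,535.60 − €1,569,900 = €2,017,635.60.
After interest of €410,322.00, pre-tax earnings = €1,607,313.60.
DCL = total CM / (EBIT − I) = €3,587,535.60 / €1,607,313.60 = 2.2320.
%ΔEPS = DCL × %ΔSales = 2.2320 × +6.3% = +14.1%.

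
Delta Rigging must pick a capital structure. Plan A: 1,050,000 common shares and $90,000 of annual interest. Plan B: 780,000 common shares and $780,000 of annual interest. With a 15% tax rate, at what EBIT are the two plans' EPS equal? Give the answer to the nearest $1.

$2,773,333

At indifference, (EBIT − 90,000)(1 − t)/1,050,000 = (EBIT − 780,000)(1 − t)/780,000.
Cancelling (1 − t) and cross-multiplying: 780,000·(EBIT − 90,000) = 1,050,000·(EBIT − 780,000).
Solving, EBIT = (780,000·1,050,000 − 90,000·780,000) / (1,050,000 − 780,000) = 748,800,000,000 / 270,000 = 2,773,333.33.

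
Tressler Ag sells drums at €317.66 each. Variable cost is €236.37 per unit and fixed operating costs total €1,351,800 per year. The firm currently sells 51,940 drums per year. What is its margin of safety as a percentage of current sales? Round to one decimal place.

68.0%

Unit CM = price − variable cost = €317.66 − €236.37 = €81.29. Break-even units = €1,351,800 ÷ €81.29 = 16,629.35; break-even revenue = 16,629.35 × €317.66 = €5,282,479.86.
Actual sales revenue = 51,940 × €317.66 = €16,499,260.40.
Margin of safety = (€16,499,260.40 − €5,282,479.86) ÷ €16,499,260.40 = 68.0%.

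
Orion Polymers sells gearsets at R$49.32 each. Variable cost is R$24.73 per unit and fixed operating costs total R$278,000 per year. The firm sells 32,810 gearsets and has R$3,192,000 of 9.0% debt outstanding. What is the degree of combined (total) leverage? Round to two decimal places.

3.34

Total contribution margin = 32,810 × R$24.59 = R$806,797.90.
Operating income = contribution − fixed costs = R$806,797.90 − R$278,000 = R$528,797.90. Interest = R$287,280.00.
DOL = R$806,797.90 ÷ R$528,797.90 = 1.5257; DFL = R$528,797.90 ÷ R$241,517.90 = 2.1895.
Combined leverage = 1.5257 × 2.1895 = 3.3405.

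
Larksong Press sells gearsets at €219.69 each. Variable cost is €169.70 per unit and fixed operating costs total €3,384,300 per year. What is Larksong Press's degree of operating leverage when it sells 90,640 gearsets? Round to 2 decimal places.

3.95

At 90,640 units, contribution = 90,640 × €49.99 = €4,531,093.60.
EBIT = €4,531,093.60 − €3,384,300 = €1,146,793.60.
Degree of operating leverage = €4,531,093.60 / €1,146,793.60 = 3.9511.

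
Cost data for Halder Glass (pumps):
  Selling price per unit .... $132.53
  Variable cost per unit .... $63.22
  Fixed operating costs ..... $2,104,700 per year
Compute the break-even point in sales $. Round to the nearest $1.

CM per unit = $132.53 − $63.22 = $69.31; CM ratio = $69.31 / $132.53 = 0.5230.
Break-even sales = FC ÷ CM ratio = $2,104,700 × $132.53 / $69.31 = $4,024,468.

$4,024,468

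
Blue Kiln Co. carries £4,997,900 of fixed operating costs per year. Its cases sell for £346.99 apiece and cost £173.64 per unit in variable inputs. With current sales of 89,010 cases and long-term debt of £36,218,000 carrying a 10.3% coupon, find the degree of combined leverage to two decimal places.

2.30

At 89,010 units, contribution = 89,010 × £173.35 = £15,429,883.50.
Subtracting fixed costs: EBIT = £15,429,883.50 − £4,997,900 = £10,431,983.50. Interest = £3,730,454.00.
DOL = £15,429,883.50 ÷ £10,431,983.50 = 1.4791; DFL = £10,431,983.50 ÷ £6,701,529.50 = 1.5567.
DCL = DOL × DFL = 1.4791 × 1.5567 = 2.3025.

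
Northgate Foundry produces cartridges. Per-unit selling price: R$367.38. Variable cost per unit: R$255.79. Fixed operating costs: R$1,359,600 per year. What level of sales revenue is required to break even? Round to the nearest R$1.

Contribution margin per unit = R$367.38 − R$255.79 = R$111.59, a CM ratio of R$111.59 ÷ R$367.38 = 0.3037.
Break-even revenue = fixed costs × price ÷ CM = R$1,359,600 × R$367.38 ÷ R$111.59 = R$4,476,117.

R$4,476,117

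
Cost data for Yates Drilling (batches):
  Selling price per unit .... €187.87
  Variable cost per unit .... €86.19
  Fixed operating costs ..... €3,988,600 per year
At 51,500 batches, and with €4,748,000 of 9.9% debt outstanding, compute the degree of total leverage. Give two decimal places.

Total contribution margin = 51,500 × €101.68 = €5,236,520.00.
Operating income = contribution − fixed costs = €5,236,520.00 − €3,988,600 = €1,247,920.00. Interest = €470,052.00.
DOL = €5,236,520.00 ÷ €1,247,920.00 = 4.1962; DFL = €1,247,920.00 ÷ €777,868.00 = 1.6043.
Combined leverage = 4.1962 × 1.6043 = 6.7320.

6.73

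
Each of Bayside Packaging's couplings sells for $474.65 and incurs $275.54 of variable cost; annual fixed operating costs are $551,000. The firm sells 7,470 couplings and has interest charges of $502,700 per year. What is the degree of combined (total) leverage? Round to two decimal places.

At 7,470 units, contribution = 7,470 × $199.11 = $1,487,351.70.
Operating income = contribution − fixed costs = $1,487,351.70 − $551,000 = $936,351.70. Interest = $502,700.00, so EBIT − I = $433,651.70.
DCL = contribution ÷ (EBIT − I) = $1,487,351.70 ÷ $433,651.70 = 3.4298.

3.43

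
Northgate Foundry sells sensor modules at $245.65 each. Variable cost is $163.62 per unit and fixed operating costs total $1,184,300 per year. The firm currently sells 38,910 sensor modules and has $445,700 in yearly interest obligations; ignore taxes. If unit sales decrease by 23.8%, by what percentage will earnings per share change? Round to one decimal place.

Contribution at this volume is 38,910 × $82.03 = $3,191,787.30.
EBIT = $3,191,787.30 − $1,184,300 = $2,007,487.30.
After interest of $445,700.00, pre-tax earnings = $1,561,787.30.
Degree of combined leverage = contribution ÷ (EBIT − I) = $3,191,787.30 ÷ $1,561,787.30 = 2.0437.
%ΔEPS = DCL × %ΔSales = 2.0437 × -23.8% = -48.6%.

-48.6%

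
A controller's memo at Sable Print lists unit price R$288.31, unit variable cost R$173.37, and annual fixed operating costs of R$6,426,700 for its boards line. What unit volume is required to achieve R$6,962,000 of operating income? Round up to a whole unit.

Contribution margin per unit = R$288.31 − R$173.37 = R$114.94.
Need Q such that Q × R$114.94 − R$6,426,700 = R$6,962,000, i.e. Q = R$13,388,700 / R$114.94 = 116,484.25 → 116,485.

116,485 boards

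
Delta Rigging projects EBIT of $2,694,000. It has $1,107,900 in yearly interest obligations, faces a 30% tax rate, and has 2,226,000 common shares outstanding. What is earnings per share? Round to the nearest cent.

Interest = $1,107,900.00, so EBT = $2,694,000 − $1,107,900.00 = $1,586,100.00.
After tax at 30%: net income = $1,586,100.00 × 0.70 = $1,110,270.00.
Per share: $1,110,270.00 / 2,226,000 shares = $0.50.

$0.50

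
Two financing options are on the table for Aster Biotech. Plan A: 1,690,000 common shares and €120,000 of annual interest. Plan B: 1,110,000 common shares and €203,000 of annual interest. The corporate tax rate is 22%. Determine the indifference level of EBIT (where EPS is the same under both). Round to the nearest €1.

Set EPS_A = EPS_B: (EBIT − €120,000)(1 − 0.22) ÷ 1,690,000 = (EBIT − €203,000)(1 − 0.22) ÷ 1,110,000.
Cancelling (1 − t) and cross-multiplying: 1,110,000·(EBIT − 120,000) = 1,690,000·(EBIT − 203,000).
EBIT × (1,690,000 − 1,110,000) = 203,000 × 1,690,000 − 120,000 × 1,110,000 = 209,870,000,000, so EBIT = 209,870,000,000 ÷ 580,000 = 361,844.83.

€361,845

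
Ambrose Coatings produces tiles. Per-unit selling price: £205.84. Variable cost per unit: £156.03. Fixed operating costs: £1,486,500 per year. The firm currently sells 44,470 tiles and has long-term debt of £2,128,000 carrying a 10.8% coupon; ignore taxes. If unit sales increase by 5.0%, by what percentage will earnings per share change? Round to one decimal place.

At 44,470 units, contribution = 44,470 × £49.81 = £2,215,050.70.
EBIT = £2,215,050.70 − £1,486,500 = £728,550.70.
Interest = £229,824.00, so EBIT − I = £498,726.70.
DCL = total CM / (EBIT − I) = £2,215,050.70 / £498,726.70 = 4.4414.
EPS therefore changes by 4.4414 × (+5.0%) = +22.2%.

+22.2%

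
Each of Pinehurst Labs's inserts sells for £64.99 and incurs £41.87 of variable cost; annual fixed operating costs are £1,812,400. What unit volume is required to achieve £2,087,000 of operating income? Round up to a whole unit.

Each unit contributes £64.99 − £41.87 = £23.12.
Required volume = (fixed costs + target profit) ÷ CM = (£1,812,400 + £2,087,000) ÷ £23.12 = 168,659.17, so 168,660 inserts.

168,660 inserts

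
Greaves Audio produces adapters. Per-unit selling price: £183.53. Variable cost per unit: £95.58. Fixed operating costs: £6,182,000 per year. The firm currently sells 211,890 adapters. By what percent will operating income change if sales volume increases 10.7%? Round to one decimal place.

+16.0%

Contribution at this volume is 211,890 × £87.95 = £18,635,725.50.
Subtracting fixed costs: EBIT = £18,635,725.50 − £6,182,000 = £12,453,725.50.
So DOL = total CM / EBIT = £18,635,725.50 / £12,453,725.50 = 1.4964.
Operating income changes by 1.4964 × +10.7% = +16.0%.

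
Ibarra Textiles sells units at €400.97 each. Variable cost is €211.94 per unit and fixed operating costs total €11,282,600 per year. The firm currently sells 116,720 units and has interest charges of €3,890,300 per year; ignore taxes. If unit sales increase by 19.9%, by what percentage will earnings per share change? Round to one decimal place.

At 116,720 units, contribution = 116,720 × €189.03 = €22,063,581.60.
Operating income = contribution − fixed costs = €22,063,581.60 − €11,282,600 = €10,780,981.60.
After interest of €3,890,300.00, pre-tax earnings = €6,890,681.60.
Degree of combined leverage = contribution ÷ (EBIT − I) = €22,063,581.60 ÷ €6,890,681.60 = 3.2019.
EPS therefore changes by 3.2019 × (+19.9%) = +63.7%.

+63.7%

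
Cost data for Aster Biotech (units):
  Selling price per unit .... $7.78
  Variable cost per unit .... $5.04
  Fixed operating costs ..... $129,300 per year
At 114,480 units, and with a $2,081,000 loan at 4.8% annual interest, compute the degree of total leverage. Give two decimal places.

At 114,480 units, contribution = 114,480 × $2.74 = $313,675.20.
Operating income = contribution − fixed costs = $313,675.20 − $129,300 = $184,375.20. Interest = $99,888.00.
DOL = $313,675.20 ÷ $184,375.20 = 1.7013; DFL = $184,375.20 ÷ $84,487.20 = 2.1823.
DCL = DOL × DFL = 1.7013 × 2.1823 = 3.7127.

3.71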